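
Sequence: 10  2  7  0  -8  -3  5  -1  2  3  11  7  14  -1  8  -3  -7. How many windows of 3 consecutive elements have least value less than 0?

10

[10, 2, 7] → min 2
[2, 7, 0] → min 0
[7, 0, -8] → min -8  < 0 ✓
[0, -8, -3] → min -8  < 0 ✓
[-8, -3, 5] → min -8  < 0 ✓
[-3, 5, -1] → min -3  < 0 ✓
[5, -1, 2] → min -1  < 0 ✓
[-1, 2, 3] → min -1  < 0 ✓
[2, 3, 11] → min 2
[3, 11, 7] → min 3
[11, 7, 14] → min 7
[7, 14, -1] → min -1  < 0 ✓
[14, -1, 8] → min -1  < 0 ✓
[-1, 8, -3] → min -3  < 0 ✓
[8, -3, -7] → min -7  < 0 ✓
10 windows satisfy the condition.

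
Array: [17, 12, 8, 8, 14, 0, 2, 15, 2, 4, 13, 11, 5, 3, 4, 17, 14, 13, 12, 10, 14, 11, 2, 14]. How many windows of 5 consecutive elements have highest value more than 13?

17

17 12 8 8 14 → max 17  > 13 ✓
12 8 8 14 0 → max 14  > 13 ✓
8 8 14 0 2 → max 14  > 13 ✓
8 14 0 2 15 → max 15  > 13 ✓
14 0 2 15 2 → max 15  > 13 ✓
0 2 15 2 4 → max 15  > 13 ✓
2 15 2 4 13 → max 15  > 13 ✓
15 2 4 13 11 → max 15  > 13 ✓
2 4 13 11 5 → max 13
4 13 11 5 3 → max 13
13 11 5 3 4 → max 13
11 5 3 4 17 → max 17  > 13 ✓
5 3 4 17 14 → max 17  > 13 ✓
3 4 17 14 13 → max 17  > 13 ✓
4 17 14 13 12 → max 17  > 13 ✓
17 14 13 12 10 → max 17  > 13 ✓
14 13 12 10 14 → max 14  > 13 ✓
13 12 10 14 11 → max 14  > 13 ✓
12 10 14 11 2 → max 14  > 13 ✓
10 14 11 2 14 → max 14  > 13 ✓
17 windows satisfy the condition.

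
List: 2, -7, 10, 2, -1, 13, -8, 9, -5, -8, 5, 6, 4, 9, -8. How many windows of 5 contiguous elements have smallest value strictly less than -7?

9

2 -7 10 2 -1 → min -7
-7 10 2 -1 13 → min -7
10 2 -1 13 -8 → min -8  < -7 ✓
2 -1 13 -8 9 → min -8  < -7 ✓
-1 13 -8 9 -5 → min -8  < -7 ✓
13 -8 9 -5 -8 → min -8  < -7 ✓
-8 9 -5 -8 5 → min -8  < -7 ✓
9 -5 -8 5 6 → min -8  < -7 ✓
-5 -8 5 6 4 → min -8  < -7 ✓
-8 5 6 4 9 → min -8  < -7 ✓
5 6 4 9 -8 → min -8  < -7 ✓
9 windows satisfy the condition.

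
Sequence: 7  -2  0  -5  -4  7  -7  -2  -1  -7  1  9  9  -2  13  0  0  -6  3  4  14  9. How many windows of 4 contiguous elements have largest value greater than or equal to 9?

(7, -2, 0, -5) → max 7
(-2, 0, -5, -4) → max 0
(0, -5, -4, 7) → max 7
(-5, -4, 7, -7) → max 7
(-4, 7, -7, -2) → max 7
(7, -7, -2, -1) → max 7
(-7, -2, -1, -7) → max -1
(-2, -1, -7, 1) → max 1
(-1, -7, 1, 9) → max 9  ≥ 9 ✓
(-7, 1, 9, 9) → max 9  ≥ 9 ✓
(1, 9, 9, -2) → max 9  ≥ 9 ✓
(9, 9, -2, 13) → max 13  ≥ 9 ✓
(9, -2, 13, 0) → max 13  ≥ 9 ✓
(-2, 13, 0, 0) → max 13  ≥ 9 ✓
(13, 0, 0, -6) → max 13  ≥ 9 ✓
(0, 0, -6, 3) → max 3
(0, -6, 3, 4) → max 4
(-6, 3, 4, 14) → max 14  ≥ 9 ✓
(3, 4, 14, 9) → max 14  ≥ 9 ✓
9 windows satisfy the condition.

9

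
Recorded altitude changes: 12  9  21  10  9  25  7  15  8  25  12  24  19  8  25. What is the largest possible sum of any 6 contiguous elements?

(12, 9, 21, 10, 9, 25) → sum 86
(9, 21, 10, 9, 25, 7) → sum 81
(21, 10, 9, 25, 7, 15) → sum 87
(10, 9, 25, 7, 15, 8) → sum 74
(9, 25, 7, 15, 8, 25) → sum 89
(25, 7, 15, 8, 25, 12) → sum 92
(7, 15, 8, 25, 12, 24) → sum 91
(15, 8, 25, 12, 24, 19) → sum 103
(8, 25, 12, 24, 19, 8) → sum 96
(25, 12, 24, 19, 8, 25) → sum 113
Largest of these is 113.

113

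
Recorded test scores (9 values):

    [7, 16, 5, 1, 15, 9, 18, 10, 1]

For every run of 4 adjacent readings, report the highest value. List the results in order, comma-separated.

Sliding a size-4 window across the 9 values:
[7, 16, 5, 1] → max 16
[16, 5, 1, 15] → max 16
[5, 1, 15, 9] → max 15
[1, 15, 9, 18] → max 18
[15, 9, 18, 10] → max 18
[9, 18, 10, 1] → max 18

16, 16, 15, 18, 18, 18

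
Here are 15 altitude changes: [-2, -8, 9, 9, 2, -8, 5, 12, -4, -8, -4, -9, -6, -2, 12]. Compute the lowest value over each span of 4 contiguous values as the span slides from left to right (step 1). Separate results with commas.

-8, -8, -8, -8, -8, -8, -8, -8, -9, -9, -9, -9

(-2, -8, 9, 9) → min -8
(-8, 9, 9, 2) → min -8
(9, 9, 2, -8) → min -8
(9, 2, -8, 5) → min -8
(2, -8, 5, 12) → min -8
(-8, 5, 12, -4) → min -8
(5, 12, -4, -8) → min -8
(12, -4, -8, -4) → min -8
(-4, -8, -4, -9) → min -9
(-8, -4, -9, -6) → min -9
(-4, -9, -6, -2) → min -9
(-9, -6, -2, 12) → min -9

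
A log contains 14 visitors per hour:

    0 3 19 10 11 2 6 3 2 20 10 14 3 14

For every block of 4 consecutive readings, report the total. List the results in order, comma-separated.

32, 43, 42, 29, 22, 13, 31, 35, 46, 47, 41

Sliding a size-4 window across the 14 values:
[0, 3, 19, 10] → sum 32
[3, 19, 10, 11] → sum 43
[19, 10, 11, 2] → sum 42
[10, 11, 2, 6] → sum 29
[11, 2, 6, 3] → sum 22
[2, 6, 3, 2] → sum 13
[6, 3, 2, 20] → sum 31
[3, 2, 20, 10] → sum 35
[2, 20, 10, 14] → sum 46
[20, 10, 14, 3] → sum 47
[10, 14, 3, 14] → sum 41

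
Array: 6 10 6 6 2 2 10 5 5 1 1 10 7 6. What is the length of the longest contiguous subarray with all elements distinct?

[6] len 1
[6, 10] len 2
[10, 6] len 2
[6] len 1
[6, 2] len 2
[2] len 1
[2, 10] len 2
[2, 10, 5] len 3
[5] len 1
[5, 1] len 2
[1] len 1
[1, 10] len 2
[1, 10, 7] len 3
[1, 10, 7, 6] len 4
Longest all-distinct length: 4.

4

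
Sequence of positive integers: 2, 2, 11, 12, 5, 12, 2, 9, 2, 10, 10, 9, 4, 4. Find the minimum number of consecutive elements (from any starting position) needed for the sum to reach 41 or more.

5

add 2: running sum 2 < 41
add 2: running sum 4 < 41
add 11: running sum 15 < 41
add 12: running sum 27 < 41
add 5: running sum 32 < 41
end 5: [2, 11, 12, 5, 12] sum 42, len 5
end 6: [11, 12, 5, 12, 2] sum 42, len 5
end 7: [11, 12, 5, 12, 2, 9] sum 51, len 6
end 8: [12, 5, 12, 2, 9, 2] sum 42, len 6
end 9: [12, 5, 12, 2, 9, 2, 10] sum 52, len 7
end 10: [12, 2, 9, 2, 10, 10] sum 45, len 6
end 11: [2, 9, 2, 10, 10, 9] sum 42, len 6
end 12: [9, 2, 10, 10, 9, 4] sum 44, len 6
end 13: [9, 2, 10, 10, 9, 4, 4] sum 48, len 7
Shortest qualifying length: 5.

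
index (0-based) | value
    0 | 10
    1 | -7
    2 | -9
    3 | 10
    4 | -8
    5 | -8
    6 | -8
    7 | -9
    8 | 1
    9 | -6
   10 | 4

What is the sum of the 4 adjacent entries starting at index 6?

Elements at indices 6..9: -8, -9, 1, -6
sum(-8, -9, 1, -6) = -22

-22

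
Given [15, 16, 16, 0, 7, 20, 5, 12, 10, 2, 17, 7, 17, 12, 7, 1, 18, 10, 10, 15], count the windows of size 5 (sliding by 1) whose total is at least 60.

[15, 16, 16, 0, 7] → sum 54
[16, 16, 0, 7, 20] → sum 59
[16, 0, 7, 20, 5] → sum 48
[0, 7, 20, 5, 12] → sum 44
[7, 20, 5, 12, 10] → sum 54
[20, 5, 12, 10, 2] → sum 49
[5, 12, 10, 2, 17] → sum 46
[12, 10, 2, 17, 7] → sum 48
[10, 2, 17, 7, 17] → sum 53
[2, 17, 7, 17, 12] → sum 55
[17, 7, 17, 12, 7] → sum 60  ≥ 60 ✓
[7, 17, 12, 7, 1] → sum 44
[17, 12, 7, 1, 18] → sum 55
[12, 7, 1, 18, 10] → sum 48
[7, 1, 18, 10, 10] → sum 46
[1, 18, 10, 10, 15] → sum 54
1 window satisfy the condition.

1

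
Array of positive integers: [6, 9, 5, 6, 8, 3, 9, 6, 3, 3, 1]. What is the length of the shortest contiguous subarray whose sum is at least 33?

5

add 6: running sum 6 < 33
add 9: running sum 15 < 33
add 5: running sum 20 < 33
add 6: running sum 26 < 33
end 4: [6, 9, 5, 6, 8] sum 34, len 5
end 5: [6, 9, 5, 6, 8, 3] sum 37, len 6
end 6: [9, 5, 6, 8, 3, 9] sum 40, len 6
end 7: [5, 6, 8, 3, 9, 6] sum 37, len 6
end 8: [6, 8, 3, 9, 6, 3] sum 35, len 6
end 9: [6, 8, 3, 9, 6, 3, 3] sum 38, len 7
end 10: [8, 3, 9, 6, 3, 3, 1] sum 33, len 7
Shortest qualifying length: 5.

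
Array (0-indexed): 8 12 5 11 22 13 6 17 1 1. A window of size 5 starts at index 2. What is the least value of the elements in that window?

Elements at indices 2..6: 5, 11, 22, 13, 6
min(5, 11, 22, 13, 6) = 5

5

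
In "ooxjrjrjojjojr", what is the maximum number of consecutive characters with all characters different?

add o: [o] len 1
add o (repeat o, move left end past it): [o] len 1
add x: [o, x] len 2
add j: [o, x, j] len 3
add r: [o, x, j, r] len 4
add j (repeat j, move left end past it): [r, j] len 2
add r (repeat r, move left end past it): [j, r] len 2
add j (repeat j, move left end past it): [r, j] len 2
add o: [r, j, o] len 3
add j (repeat j, move left end past it): [o, j] len 2
add j (repeat j, move left end past it): [j] len 1
add o: [j, o] len 2
add j (repeat j, move left end past it): [o, j] len 2
add r: [o, j, r] len 3
Longest all-distinct length: 4.

4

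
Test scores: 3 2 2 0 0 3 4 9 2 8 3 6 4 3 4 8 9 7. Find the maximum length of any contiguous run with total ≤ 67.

→ 3: sum 3, len 1
→ 2: sum 5, len 2
→ 2: sum 7, len 3
→ 0: sum 7, len 4
→ 0: sum 7, len 5
→ 3: sum 10, len 6
→ 4: sum 14, len 7
→ 9: sum 23, len 8
→ 2: sum 25, len 9
→ 8: sum 33, len 10
→ 3: sum 36, len 11
→ 6: sum 42, len 12
→ 4: sum 46, len 13
→ 3: sum 49, len 14
→ 4: sum 53, len 15
→ 8: sum 61, len 16
→ 9 (dropped 3): sum 67, len 16
→ 7 (dropped 2, 2, 0, 0, 3): sum 67, len 12
Longest length seen: 16.

16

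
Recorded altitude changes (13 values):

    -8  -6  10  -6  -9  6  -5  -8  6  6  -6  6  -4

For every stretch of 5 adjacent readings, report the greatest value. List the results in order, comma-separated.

[-8, -6, 10, -6, -9] → max 10
[-6, 10, -6, -9, 6] → max 10
[10, -6, -9, 6, -5] → max 10
[-6, -9, 6, -5, -8] → max 6
[-9, 6, -5, -8, 6] → max 6
[6, -5, -8, 6, 6] → max 6
[-5, -8, 6, 6, -6] → max 6
[-8, 6, 6, -6, 6] → max 6
[6, 6, -6, 6, -4] → max 6

10, 10, 10, 6, 6, 6, 6, 6, 6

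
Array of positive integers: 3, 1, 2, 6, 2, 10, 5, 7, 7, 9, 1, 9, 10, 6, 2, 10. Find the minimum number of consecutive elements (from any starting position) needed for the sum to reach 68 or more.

add 3: running sum 3 < 68
add 1: running sum 4 < 68
add 2: running sum 6 < 68
add 6: running sum 12 < 68
add 2: running sum 14 < 68
add 10: running sum 24 < 68
add 5: running sum 29 < 68
add 7: running sum 36 < 68
add 7: running sum 43 < 68
add 9: running sum 52 < 68
add 1: running sum 53 < 68
add 9: running sum 62 < 68
end 12: [2, 6, 2, 10, 5, 7, 7, 9, 1, 9, 10] sum 68, len 11
end 13: [6, 2, 10, 5, 7, 7, 9, 1, 9, 10, 6] sum 72, len 11
end 14: [2, 10, 5, 7, 7, 9, 1, 9, 10, 6, 2] sum 68, len 11
end 15: [10, 5, 7, 7, 9, 1, 9, 10, 6, 2, 10] sum 76, len 11
Shortest qualifying length: 11.

11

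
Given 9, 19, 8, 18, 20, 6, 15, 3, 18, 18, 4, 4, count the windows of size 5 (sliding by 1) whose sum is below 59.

2

(9, 19, 8, 18, 20) → sum 74
(19, 8, 18, 20, 6) → sum 71
(8, 18, 20, 6, 15) → sum 67
(18, 20, 6, 15, 3) → sum 62
(20, 6, 15, 3, 18) → sum 62
(6, 15, 3, 18, 18) → sum 60
(15, 3, 18, 18, 4) → sum 58  < 59 ✓
(3, 18, 18, 4, 4) → sum 47  < 59 ✓
2 windows satisfy the condition.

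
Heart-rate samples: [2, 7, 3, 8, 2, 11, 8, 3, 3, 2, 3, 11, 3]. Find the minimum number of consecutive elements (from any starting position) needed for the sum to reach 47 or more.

9

Extend right; whenever the sum reaches 47, record the length and shrink from the left:
add 2: running sum 2 < 47
add 7: running sum 9 < 47
add 3: running sum 12 < 47
add 8: running sum 20 < 47
add 2: running sum 22 < 47
add 11: running sum 33 < 47
add 8: running sum 41 < 47
add 3: running sum 44 < 47
end 8: [2, 7, 3, 8, 2, 11, 8, 3, 3] sum 47, len 9
end 9: [7, 3, 8, 2, 11, 8, 3, 3, 2] sum 47, len 9
end 10: [7, 3, 8, 2, 11, 8, 3, 3, 2, 3] sum 50, len 10
end 11: [8, 2, 11, 8, 3, 3, 2, 3, 11] sum 51, len 9
end 12: [8, 2, 11, 8, 3, 3, 2, 3, 11, 3] sum 54, len 10
Shortest qualifying length: 9.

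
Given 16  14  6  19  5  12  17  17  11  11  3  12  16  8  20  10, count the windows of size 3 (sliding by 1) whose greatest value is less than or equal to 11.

16 14 6 → max 16
14 6 19 → max 19
6 19 5 → max 19
19 5 12 → max 19
5 12 17 → max 17
12 17 17 → max 17
17 17 11 → max 17
17 11 11 → max 17
11 11 3 → max 11  ≤ 11 ✓
11 3 12 → max 12
3 12 16 → max 16
12 16 8 → max 16
16 8 20 → max 20
8 20 10 → max 20
1 window satisfy the condition.

1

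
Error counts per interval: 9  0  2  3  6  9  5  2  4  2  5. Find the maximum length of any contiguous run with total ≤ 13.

4

add 9: [9] sum 9, len 1
add 0: [9, 0] sum 9, len 2
add 2: [9, 0, 2] sum 11, len 3
add 3: [0, 2, 3] sum 5, len 3
add 6: [0, 2, 3, 6] sum 11, len 4
add 9: [9] sum 9, len 1
add 5: [5] sum 5, len 1
add 2: [5, 2] sum 7, len 2
add 4: [5, 2, 4] sum 11, len 3
add 2: [5, 2, 4, 2] sum 13, len 4
add 5: [2, 4, 2, 5] sum 13, len 4
Longest length seen: 4.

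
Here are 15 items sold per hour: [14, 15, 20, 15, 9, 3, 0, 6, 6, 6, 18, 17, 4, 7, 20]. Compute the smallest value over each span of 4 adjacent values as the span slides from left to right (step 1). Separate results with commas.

Sliding a size-4 window across the 15 values:
(14, 15, 20, 15) → min 14
(15, 20, 15, 9) → min 9
(20, 15, 9, 3) → min 3
(15, 9, 3, 0) → min 0
(9, 3, 0, 6) → min 0
(3, 0, 6, 6) → min 0
(0, 6, 6, 6) → min 0
(6, 6, 6, 18) → min 6
(6, 6, 18, 17) → min 6
(6, 18, 17, 4) → min 4
(18, 17, 4, 7) → min 4
(17, 4, 7, 20) → min 4

14, 9, 3, 0, 0, 0, 0, 6, 6, 4, 4, 4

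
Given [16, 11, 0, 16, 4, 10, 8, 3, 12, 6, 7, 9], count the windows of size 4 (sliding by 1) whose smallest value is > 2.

16 11 0 16 → min 0
11 0 16 4 → min 0
0 16 4 10 → min 0
16 4 10 8 → min 4  > 2 ✓
4 10 8 3 → min 3  > 2 ✓
10 8 3 12 → min 3  > 2 ✓
8 3 12 6 → min 3  > 2 ✓
3 12 6 7 → min 3  > 2 ✓
12 6 7 9 → min 6  > 2 ✓
6 windows satisfy the condition.

6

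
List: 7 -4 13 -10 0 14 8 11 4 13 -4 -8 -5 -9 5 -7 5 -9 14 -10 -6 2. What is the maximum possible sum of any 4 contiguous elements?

[7, -4, 13, -10] → sum 6
[-4, 13, -10, 0] → sum -1
[13, -10, 0, 14] → sum 17
[-10, 0, 14, 8] → sum 12
[0, 14, 8, 11] → sum 33
[14, 8, 11, 4] → sum 37
[8, 11, 4, 13] → sum 36
[11, 4, 13, -4] → sum 24
[4, 13, -4, -8] → sum 5
[13, -4, -8, -5] → sum -4
[-4, -8, -5, -9] → sum -26
[-8, -5, -9, 5] → sum -17
[-5, -9, 5, -7] → sum -16
[-9, 5, -7, 5] → sum -6
[5, -7, 5, -9] → sum -6
[-7, 5, -9, 14] → sum 3
[5, -9, 14, -10] → sum 0
[-9, 14, -10, -6] → sum -11
[14, -10, -6, 2] → sum 0
Maximum of these is 37.

37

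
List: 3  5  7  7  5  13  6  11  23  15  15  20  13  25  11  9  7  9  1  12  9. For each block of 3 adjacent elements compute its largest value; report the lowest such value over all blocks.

7

3 5 7 → max 7
5 7 7 → max 7
7 7 5 → max 7
7 5 13 → max 13
5 13 6 → max 13
13 6 11 → max 13
6 11 23 → max 23
11 23 15 → max 23
23 15 15 → max 23
15 15 20 → max 20
15 20 13 → max 20
20 13 25 → max 25
13 25 11 → max 25
25 11 9 → max 25
11 9 7 → max 11
9 7 9 → max 9
7 9 1 → max 9
9 1 12 → max 12
1 12 9 → max 12
Lowest of these is 7.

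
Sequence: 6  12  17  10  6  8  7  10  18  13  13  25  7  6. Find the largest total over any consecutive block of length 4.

[6, 12, 17, 10] → sum 45
[12, 17, 10, 6] → sum 45
[17, 10, 6, 8] → sum 41
[10, 6, 8, 7] → sum 31
[6, 8, 7, 10] → sum 31
[8, 7, 10, 18] → sum 43
[7, 10, 18, 13] → sum 48
[10, 18, 13, 13] → sum 54
[18, 13, 13, 25] → sum 69
[13, 13, 25, 7] → sum 58
[13, 25, 7, 6] → sum 51
Largest of these is 69.

69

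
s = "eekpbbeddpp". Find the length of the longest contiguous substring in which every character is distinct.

add e: [e] len 1
add e (repeat e, move left end past it): [e] len 1
add k: [e, k] len 2
add p: [e, k, p] len 3
add b: [e, k, p, b] len 4
add b (repeat b, move left end past it): [b] len 1
add e: [b, e] len 2
add d: [b, e, d] len 3
add d (repeat d, move left end past it): [d] len 1
add p: [d, p] len 2
add p (repeat p, move left end past it): [p] len 1
Longest all-distinct length: 4.

4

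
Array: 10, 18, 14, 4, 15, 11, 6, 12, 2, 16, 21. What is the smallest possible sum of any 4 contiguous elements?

Each size-4 window and its sum:
10 18 14 4 → sum 46
18 14 4 15 → sum 51
14 4 15 11 → sum 44
4 15 11 6 → sum 36
15 11 6 12 → sum 44
11 6 12 2 → sum 31
6 12 2 16 → sum 36
12 2 16 21 → sum 51
Smallest of these is 31.

31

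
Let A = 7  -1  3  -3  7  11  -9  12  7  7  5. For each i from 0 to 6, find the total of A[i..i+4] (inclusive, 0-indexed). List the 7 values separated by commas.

(7, -1, 3, -3, 7) → sum 13
(-1, 3, -3, 7, 11) → sum 17
(3, -3, 7, 11, -9) → sum 9
(-3, 7, 11, -9, 12) → sum 18
(7, 11, -9, 12, 7) → sum 28
(11, -9, 12, 7, 7) → sum 28
(-9, 12, 7, 7, 5) → sum 22

13, 17, 9, 18, 28, 28, 22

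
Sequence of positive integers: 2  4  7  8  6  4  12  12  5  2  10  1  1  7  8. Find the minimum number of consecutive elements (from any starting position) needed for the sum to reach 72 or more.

Extend right; whenever the sum reaches 72, record the length and shrink from the left:
add 2: running sum 2 < 72
add 4: running sum 6 < 72
add 7: running sum 13 < 72
add 8: running sum 21 < 72
add 6: running sum 27 < 72
add 4: running sum 31 < 72
add 12: running sum 43 < 72
add 12: running sum 55 < 72
add 5: running sum 60 < 72
add 2: running sum 62 < 72
end 10: [2, 4, 7, 8, 6, 4, 12, 12, 5, 2, 10] sum 72, len 11
end 11: [2, 4, 7, 8, 6, 4, 12, 12, 5, 2, 10, 1] sum 73, len 12
end 12: [4, 7, 8, 6, 4, 12, 12, 5, 2, 10, 1, 1] sum 72, len 12
end 13: [7, 8, 6, 4, 12, 12, 5, 2, 10, 1, 1, 7] sum 75, len 12
end 14: [8, 6, 4, 12, 12, 5, 2, 10, 1, 1, 7, 8] sum 76, len 12
Shortest qualifying length: 11.

11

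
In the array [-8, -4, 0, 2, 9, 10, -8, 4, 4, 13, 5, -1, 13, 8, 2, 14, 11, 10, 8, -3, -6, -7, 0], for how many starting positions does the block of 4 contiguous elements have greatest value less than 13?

-8 -4 0 2 → max 2  < 13 ✓
-4 0 2 9 → max 9  < 13 ✓
0 2 9 10 → max 10  < 13 ✓
2 9 10 -8 → max 10  < 13 ✓
9 10 -8 4 → max 10  < 13 ✓
10 -8 4 4 → max 10  < 13 ✓
-8 4 4 13 → max 13
4 4 13 5 → max 13
4 13 5 -1 → max 13
13 5 -1 13 → max 13
5 -1 13 8 → max 13
-1 13 8 2 → max 13
13 8 2 14 → max 14
8 2 14 11 → max 14
2 14 11 10 → max 14
14 11 10 8 → max 14
11 10 8 -3 → max 11  < 13 ✓
10 8 -3 -6 → max 10  < 13 ✓
8 -3 -6 -7 → max 8  < 13 ✓
-3 -6 -7 0 → max 0  < 13 ✓
10 windows satisfy the condition.

10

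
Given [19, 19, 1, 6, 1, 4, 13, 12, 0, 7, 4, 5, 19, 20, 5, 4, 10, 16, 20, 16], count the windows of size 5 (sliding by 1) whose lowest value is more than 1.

7

[19, 19, 1, 6, 1] → min 1
[19, 1, 6, 1, 4] → min 1
[1, 6, 1, 4, 13] → min 1
[6, 1, 4, 13, 12] → min 1
[1, 4, 13, 12, 0] → min 0
[4, 13, 12, 0, 7] → min 0
[13, 12, 0, 7, 4] → min 0
[12, 0, 7, 4, 5] → min 0
[0, 7, 4, 5, 19] → min 0
[7, 4, 5, 19, 20] → min 4  > 1 ✓
[4, 5, 19, 20, 5] → min 4  > 1 ✓
[5, 19, 20, 5, 4] → min 4  > 1 ✓
[19, 20, 5, 4, 10] → min 4  > 1 ✓
[20, 5, 4, 10, 16] → min 4  > 1 ✓
[5, 4, 10, 16, 20] → min 4  > 1 ✓
[4, 10, 16, 20, 16] → min 4  > 1 ✓
7 windows satisfy the condition.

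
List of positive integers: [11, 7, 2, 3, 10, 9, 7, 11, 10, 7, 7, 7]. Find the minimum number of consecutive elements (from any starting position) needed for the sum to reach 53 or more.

Extend right; whenever the sum reaches 53, record the length and shrink from the left:
add 11: running sum 11 < 53
add 7: running sum 18 < 53
add 2: running sum 20 < 53
add 3: running sum 23 < 53
add 10: running sum 33 < 53
add 9: running sum 42 < 53
add 7: running sum 49 < 53
end 7: [11, 7, 2, 3, 10, 9, 7, 11] sum 60, len 8
end 8: [7, 2, 3, 10, 9, 7, 11, 10] sum 59, len 8
end 9: [10, 9, 7, 11, 10, 7] sum 54, len 6
end 10: [10, 9, 7, 11, 10, 7, 7] sum 61, len 7
end 11: [9, 7, 11, 10, 7, 7, 7] sum 58, len 7
Shortest qualifying length: 6.

6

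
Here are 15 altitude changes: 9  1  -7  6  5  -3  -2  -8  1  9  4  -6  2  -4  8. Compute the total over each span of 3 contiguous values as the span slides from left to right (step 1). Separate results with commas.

3, 0, 4, 8, 0, -13, -9, 2, 14, 7, 0, -8, 6

9 1 -7 → sum 3
1 -7 6 → sum 0
-7 6 5 → sum 4
6 5 -3 → sum 8
5 -3 -2 → sum 0
-3 -2 -8 → sum -13
-2 -8 1 → sum -9
-8 1 9 → sum 2
1 9 4 → sum 14
9 4 -6 → sum 7
4 -6 2 → sum 0
-6 2 -4 → sum -8
2 -4 8 → sum 6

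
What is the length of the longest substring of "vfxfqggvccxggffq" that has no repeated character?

[v] len 1
[v, f] len 2
[v, f, x] len 3
[x, f] len 2
[x, f, q] len 3
[x, f, q, g] len 4
[g] len 1
[g, v] len 2
[g, v, c] len 3
[c] len 1
[c, x] len 2
[c, x, g] len 3
[g] len 1
[g, f] len 2
[f] len 1
[f, q] len 2
Longest all-distinct length: 4.

4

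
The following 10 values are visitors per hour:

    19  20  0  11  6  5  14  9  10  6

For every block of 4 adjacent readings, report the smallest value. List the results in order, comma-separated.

0, 0, 0, 5, 5, 5, 6

19 20 0 11 → min 0
20 0 11 6 → min 0
0 11 6 5 → min 0
11 6 5 14 → min 5
6 5 14 9 → min 5
5 14 9 10 → min 5
14 9 10 6 → min 6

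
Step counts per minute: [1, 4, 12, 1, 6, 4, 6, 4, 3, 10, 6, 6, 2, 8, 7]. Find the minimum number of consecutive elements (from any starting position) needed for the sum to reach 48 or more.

Extend right; whenever the sum reaches 48, record the length and shrink from the left:
add 1: running sum 1 < 48
add 4: running sum 5 < 48
add 12: running sum 17 < 48
add 1: running sum 18 < 48
add 6: running sum 24 < 48
add 4: running sum 28 < 48
add 6: running sum 34 < 48
add 4: running sum 38 < 48
add 3: running sum 41 < 48
end 9: [4, 12, 1, 6, 4, 6, 4, 3, 10] sum 50, len 9
end 10: [12, 1, 6, 4, 6, 4, 3, 10, 6] sum 52, len 9
end 11: [12, 1, 6, 4, 6, 4, 3, 10, 6, 6] sum 58, len 10
end 12: [1, 6, 4, 6, 4, 3, 10, 6, 6, 2] sum 48, len 10
end 13: [4, 6, 4, 3, 10, 6, 6, 2, 8] sum 49, len 9
end 14: [6, 4, 3, 10, 6, 6, 2, 8, 7] sum 52, len 9
Shortest qualifying length: 9.

9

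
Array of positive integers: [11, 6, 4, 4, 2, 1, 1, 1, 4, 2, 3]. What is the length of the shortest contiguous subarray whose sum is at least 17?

Extend right; whenever the sum reaches 17, record the length and shrink from the left:
add 11: running sum 11 < 17
end 1: [11, 6] sum 17, len 2
end 2: [11, 6, 4] sum 21, len 3
end 3: [11, 6, 4, 4] sum 25, len 4
end 4: [11, 6, 4, 4, 2] sum 27, len 5
end 5: [6, 4, 4, 2, 1] sum 17, len 5
end 6: [6, 4, 4, 2, 1, 1] sum 18, len 6
end 7: [6, 4, 4, 2, 1, 1, 1] sum 19, len 7
end 8: [4, 4, 2, 1, 1, 1, 4] sum 17, len 7
end 9: [4, 4, 2, 1, 1, 1, 4, 2] sum 19, len 8
end 10: [4, 2, 1, 1, 1, 4, 2, 3] sum 18, len 8
Shortest qualifying length: 2.

2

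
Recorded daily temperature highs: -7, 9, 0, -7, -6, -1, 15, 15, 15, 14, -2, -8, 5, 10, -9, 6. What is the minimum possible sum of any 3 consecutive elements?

-14

Window sums for each of the 14 positions:
-7 9 0 → sum 2
9 0 -7 → sum 2
0 -7 -6 → sum -13
-7 -6 -1 → sum -14
-6 -1 15 → sum 8
-1 15 15 → sum 29
15 15 15 → sum 45
15 15 14 → sum 44
15 14 -2 → sum 27
14 -2 -8 → sum 4
-2 -8 5 → sum -5
-8 5 10 → sum 7
5 10 -9 → sum 6
10 -9 6 → sum 7
Minimum of these is -14.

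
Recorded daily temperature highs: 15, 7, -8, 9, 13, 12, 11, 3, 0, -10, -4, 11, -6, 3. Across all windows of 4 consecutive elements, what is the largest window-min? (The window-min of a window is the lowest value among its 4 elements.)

Window mins for each of the 11 positions:
15 7 -8 9 → min -8
7 -8 9 13 → min -8
-8 9 13 12 → min -8
9 13 12 11 → min 9
13 12 11 3 → min 3
12 11 3 0 → min 0
11 3 0 -10 → min -10
3 0 -10 -4 → min -10
0 -10 -4 11 → min -10
-10 -4 11 -6 → min -10
-4 11 -6 3 → min -6
Largest of these is 9.

9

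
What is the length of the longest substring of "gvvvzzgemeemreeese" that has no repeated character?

add g: [g] len 1
add v: [g, v] len 2
add v (repeat v, move left end past it): [v] len 1
add v (repeat v, move left end past it): [v] len 1
add z: [v, z] len 2
add z (repeat z, move left end past it): [z] len 1
add g: [z, g] len 2
add e: [z, g, e] len 3
add m: [z, g, e, m] len 4
add e (repeat e, move left end past it): [m, e] len 2
add e (repeat e, move left end past it): [e] len 1
add m: [e, m] len 2
add r: [e, m, r] len 3
add e (repeat e, move left end past it): [m, r, e] len 3
add e (repeat e, move left end past it): [e] len 1
add e (repeat e, move left end past it): [e] len 1
add s: [e, s] len 2
add e (repeat e, move left end past it): [s, e] len 2
Longest all-distinct length: 4.

4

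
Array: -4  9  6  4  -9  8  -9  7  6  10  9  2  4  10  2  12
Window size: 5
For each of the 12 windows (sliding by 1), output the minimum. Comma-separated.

(-4, 9, 6, 4, -9) → min -9
(9, 6, 4, -9, 8) → min -9
(6, 4, -9, 8, -9) → min -9
(4, -9, 8, -9, 7) → min -9
(-9, 8, -9, 7, 6) → min -9
(8, -9, 7, 6, 10) → min -9
(-9, 7, 6, 10, 9) → min -9
(7, 6, 10, 9, 2) → min 2
(6, 10, 9, 2, 4) → min 2
(10, 9, 2, 4, 10) → min 2
(9, 2, 4, 10, 2) → min 2
(2, 4, 10, 2, 12) → min 2

-9, -9, -9, -9, -9, -9, -9, 2, 2, 2, 2, 2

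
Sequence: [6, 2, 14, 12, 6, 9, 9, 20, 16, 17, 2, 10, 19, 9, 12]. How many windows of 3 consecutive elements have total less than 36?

8

6 2 14 → sum 22  < 36 ✓
2 14 12 → sum 28  < 36 ✓
14 12 6 → sum 32  < 36 ✓
12 6 9 → sum 27  < 36 ✓
6 9 9 → sum 24  < 36 ✓
9 9 20 → sum 38
9 20 16 → sum 45
20 16 17 → sum 53
16 17 2 → sum 35  < 36 ✓
17 2 10 → sum 29  < 36 ✓
2 10 19 → sum 31  < 36 ✓
10 19 9 → sum 38
19 9 12 → sum 40
8 windows satisfy the condition.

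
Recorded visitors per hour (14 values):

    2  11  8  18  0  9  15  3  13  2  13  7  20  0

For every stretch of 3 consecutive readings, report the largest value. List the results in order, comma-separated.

2 11 8 → max 11
11 8 18 → max 18
8 18 0 → max 18
18 0 9 → max 18
0 9 15 → max 15
9 15 3 → max 15
15 3 13 → max 15
3 13 2 → max 13
13 2 13 → max 13
2 13 7 → max 13
13 7 20 → max 20
7 20 0 → max 20

11, 18, 18, 18, 15, 15, 15, 13, 13, 13, 20, 20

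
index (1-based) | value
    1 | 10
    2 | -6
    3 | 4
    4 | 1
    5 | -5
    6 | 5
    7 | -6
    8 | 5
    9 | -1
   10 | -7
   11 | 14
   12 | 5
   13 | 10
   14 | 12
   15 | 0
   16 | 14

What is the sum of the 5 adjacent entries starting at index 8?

16

Elements at indices 8..12: 5, -1, -7, 14, 5
sum(5, -1, -7, 14, 5) = 16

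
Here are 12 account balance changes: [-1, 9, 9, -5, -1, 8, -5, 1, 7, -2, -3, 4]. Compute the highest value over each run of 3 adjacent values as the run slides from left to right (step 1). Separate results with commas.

(-1, 9, 9) → max 9
(9, 9, -5) → max 9
(9, -5, -1) → max 9
(-5, -1, 8) → max 8
(-1, 8, -5) → max 8
(8, -5, 1) → max 8
(-5, 1, 7) → max 7
(1, 7, -2) → max 7
(7, -2, -3) → max 7
(-2, -3, 4) → max 4

9, 9, 9, 8, 8, 8, 7, 7, 7, 4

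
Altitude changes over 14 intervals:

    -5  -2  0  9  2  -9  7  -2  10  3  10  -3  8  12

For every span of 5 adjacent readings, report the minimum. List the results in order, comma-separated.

Sliding a size-5 window across the 14 values:
-5 -2 0 9 2 → min -5
-2 0 9 2 -9 → min -9
0 9 2 -9 7 → min -9
9 2 -9 7 -2 → min -9
2 -9 7 -2 10 → min -9
-9 7 -2 10 3 → min -9
7 -2 10 3 10 → min -2
-2 10 3 10 -3 → min -3
10 3 10 -3 8 → min -3
3 10 -3 8 12 → min -3

-5, -9, -9, -9, -9, -9, -2, -3, -3, -3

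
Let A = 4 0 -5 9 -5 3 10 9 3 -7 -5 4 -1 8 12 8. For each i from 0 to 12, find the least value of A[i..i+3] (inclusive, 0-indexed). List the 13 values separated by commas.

-5, -5, -5, -5, -5, 3, -7, -7, -7, -7, -5, -1, -1

4 0 -5 9 → min -5
0 -5 9 -5 → min -5
-5 9 -5 3 → min -5
9 -5 3 10 → min -5
-5 3 10 9 → min -5
3 10 9 3 → min 3
10 9 3 -7 → min -7
9 3 -7 -5 → min -7
3 -7 -5 4 → min -7
-7 -5 4 -1 → min -7
-5 4 -1 8 → min -5
4 -1 8 12 → min -1
-1 8 12 8 → min -1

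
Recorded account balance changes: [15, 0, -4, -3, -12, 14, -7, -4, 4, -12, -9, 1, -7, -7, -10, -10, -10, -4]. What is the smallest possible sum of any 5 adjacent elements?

[15, 0, -4, -3, -12] → sum -4
[0, -4, -3, -12, 14] → sum -5
[-4, -3, -12, 14, -7] → sum -12
[-3, -12, 14, -7, -4] → sum -12
[-12, 14, -7, -4, 4] → sum -5
[14, -7, -4, 4, -12] → sum -5
[-7, -4, 4, -12, -9] → sum -28
[-4, 4, -12, -9, 1] → sum -20
[4, -12, -9, 1, -7] → sum -23
[-12, -9, 1, -7, -7] → sum -34
[-9, 1, -7, -7, -10] → sum -32
[1, -7, -7, -10, -10] → sum -33
[-7, -7, -10, -10, -10] → sum -44
[-7, -10, -10, -10, -4] → sum -41
Smallest of these is -44.

-44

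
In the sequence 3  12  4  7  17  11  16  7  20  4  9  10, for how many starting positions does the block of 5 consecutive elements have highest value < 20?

[3, 12, 4, 7, 17] → max 17  < 20 ✓
[12, 4, 7, 17, 11] → max 17  < 20 ✓
[4, 7, 17, 11, 16] → max 17  < 20 ✓
[7, 17, 11, 16, 7] → max 17  < 20 ✓
[17, 11, 16, 7, 20] → max 20
[11, 16, 7, 20, 4] → max 20
[16, 7, 20, 4, 9] → max 20
[7, 20, 4, 9, 10] → max 20
4 windows satisfy the condition.

4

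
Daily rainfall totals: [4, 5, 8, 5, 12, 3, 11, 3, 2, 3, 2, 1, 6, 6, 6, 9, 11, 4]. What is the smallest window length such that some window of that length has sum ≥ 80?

14

add 4: running sum 4 < 80
add 5: running sum 9 < 80
add 8: running sum 17 < 80
add 5: running sum 22 < 80
add 12: running sum 34 < 80
add 3: running sum 37 < 80
add 11: running sum 48 < 80
add 3: running sum 51 < 80
add 2: running sum 53 < 80
add 3: running sum 56 < 80
add 2: running sum 58 < 80
add 1: running sum 59 < 80
add 6: running sum 65 < 80
add 6: running sum 71 < 80
add 6: running sum 77 < 80
add 9: shortest ending here [5, 8, 5, 12, 3, 11, 3, 2, 3, 2, 1, 6, 6, 6, 9] sum 82, len 15
add 11: shortest ending here [5, 12, 3, 11, 3, 2, 3, 2, 1, 6, 6, 6, 9, 11] sum 80, len 14
add 4: shortest ending here [5, 12, 3, 11, 3, 2, 3, 2, 1, 6, 6, 6, 9, 11, 4] sum 84, len 15
Shortest qualifying length: 14.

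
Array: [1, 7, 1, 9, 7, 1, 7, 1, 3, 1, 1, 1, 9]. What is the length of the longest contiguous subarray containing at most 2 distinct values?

[1] 1 distinct, len 1
[1, 7] 2 distinct, len 2
[1, 7, 1] 2 distinct, len 3
[1, 9] 2 distinct, len 2
[9, 7] 2 distinct, len 2
[7, 1] 2 distinct, len 2
[7, 1, 7] 2 distinct, len 3
[7, 1, 7, 1] 2 distinct, len 4
[1, 3] 2 distinct, len 2
[1, 3, 1] 2 distinct, len 3
[1, 3, 1, 1] 2 distinct, len 4
[1, 3, 1, 1, 1] 2 distinct, len 5
[1, 1, 1, 9] 2 distinct, len 4
Longest length with ≤2 distinct: 5.

5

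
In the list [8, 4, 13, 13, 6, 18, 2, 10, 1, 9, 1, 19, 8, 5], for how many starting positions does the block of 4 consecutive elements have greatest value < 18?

(8, 4, 13, 13) → max 13  < 18 ✓
(4, 13, 13, 6) → max 13  < 18 ✓
(13, 13, 6, 18) → max 18
(13, 6, 18, 2) → max 18
(6, 18, 2, 10) → max 18
(18, 2, 10, 1) → max 18
(2, 10, 1, 9) → max 10  < 18 ✓
(10, 1, 9, 1) → max 10  < 18 ✓
(1, 9, 1, 19) → max 19
(9, 1, 19, 8) → max 19
(1, 19, 8, 5) → max 19
4 windows satisfy the condition.

4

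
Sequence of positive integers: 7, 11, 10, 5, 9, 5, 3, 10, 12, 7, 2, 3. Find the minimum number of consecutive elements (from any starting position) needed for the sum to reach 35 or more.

4

Extend right; whenever the sum reaches 35, record the length and shrink from the left:
add 7: running sum 7 < 35
add 11: running sum 18 < 35
add 10: running sum 28 < 35
add 5: running sum 33 < 35
add 9: shortest ending here [11, 10, 5, 9] sum 35, len 4
add 5: shortest ending here [11, 10, 5, 9, 5] sum 40, len 5
add 3: shortest ending here [11, 10, 5, 9, 5, 3] sum 43, len 6
add 10: shortest ending here [10, 5, 9, 5, 3, 10] sum 42, len 6
add 12: shortest ending here [9, 5, 3, 10, 12] sum 39, len 5
add 7: shortest ending here [5, 3, 10, 12, 7] sum 37, len 5
add 2: shortest ending here [5, 3, 10, 12, 7, 2] sum 39, len 6
add 3: shortest ending here [3, 10, 12, 7, 2, 3] sum 37, len 6
Shortest qualifying length: 4.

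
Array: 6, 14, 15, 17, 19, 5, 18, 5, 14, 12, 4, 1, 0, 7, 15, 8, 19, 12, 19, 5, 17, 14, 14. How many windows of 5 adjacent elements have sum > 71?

[6, 14, 15, 17, 19] → sum 71
[14, 15, 17, 19, 5] → sum 70
[15, 17, 19, 5, 18] → sum 74  > 71 ✓
[17, 19, 5, 18, 5] → sum 64
[19, 5, 18, 5, 14] → sum 61
[5, 18, 5, 14, 12] → sum 54
[18, 5, 14, 12, 4] → sum 53
[5, 14, 12, 4, 1] → sum 36
[14, 12, 4, 1, 0] → sum 31
[12, 4, 1, 0, 7] → sum 24
[4, 1, 0, 7, 15] → sum 27
[1, 0, 7, 15, 8] → sum 31
[0, 7, 15, 8, 19] → sum 49
[7, 15, 8, 19, 12] → sum 61
[15, 8, 19, 12, 19] → sum 73  > 71 ✓
[8, 19, 12, 19, 5] → sum 63
[19, 12, 19, 5, 17] → sum 72  > 71 ✓
[12, 19, 5, 17, 14] → sum 67
[19, 5, 17, 14, 14] → sum 69
3 windows satisfy the condition.

3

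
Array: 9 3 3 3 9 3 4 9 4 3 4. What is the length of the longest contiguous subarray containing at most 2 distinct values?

6

add 9: window [9] (1 distinct), len 1
add 3: window [9, 3] (2 distinct), len 2
add 3: window [9, 3, 3] (2 distinct), len 3
add 3: window [9, 3, 3, 3] (2 distinct), len 4
add 9: window [9, 3, 3, 3, 9] (2 distinct), len 5
add 3: window [9, 3, 3, 3, 9, 3] (2 distinct), len 6
add 4: window [3, 4] (2 distinct), len 2
add 9: window [4, 9] (2 distinct), len 2
add 4: window [4, 9, 4] (2 distinct), len 3
add 3: window [4, 3] (2 distinct), len 2
add 4: window [4, 3, 4] (2 distinct), len 3
Longest length with ≤2 distinct: 6.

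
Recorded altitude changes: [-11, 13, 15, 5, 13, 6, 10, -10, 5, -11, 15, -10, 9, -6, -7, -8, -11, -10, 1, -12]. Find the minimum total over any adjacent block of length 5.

-11 13 15 5 13 → sum 35
13 15 5 13 6 → sum 52
15 5 13 6 10 → sum 49
5 13 6 10 -10 → sum 24
13 6 10 -10 5 → sum 24
6 10 -10 5 -11 → sum 0
10 -10 5 -11 15 → sum 9
-10 5 -11 15 -10 → sum -11
5 -11 15 -10 9 → sum 8
-11 15 -10 9 -6 → sum -3
15 -10 9 -6 -7 → sum 1
-10 9 -6 -7 -8 → sum -22
9 -6 -7 -8 -11 → sum -23
-6 -7 -8 -11 -10 → sum -42
-7 -8 -11 -10 1 → sum -35
-8 -11 -10 1 -12 → sum -40
Minimum of these is -42.

-42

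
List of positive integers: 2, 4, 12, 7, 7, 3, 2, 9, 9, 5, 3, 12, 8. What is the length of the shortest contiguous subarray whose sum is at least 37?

5

add 2: running sum 2 < 37
add 4: running sum 6 < 37
add 12: running sum 18 < 37
add 7: running sum 25 < 37
add 7: running sum 32 < 37
add 3: running sum 35 < 37
end 6: [2, 4, 12, 7, 7, 3, 2] sum 37, len 7
end 7: [12, 7, 7, 3, 2, 9] sum 40, len 6
end 8: [7, 7, 3, 2, 9, 9] sum 37, len 6
end 9: [7, 7, 3, 2, 9, 9, 5] sum 42, len 7
end 10: [7, 3, 2, 9, 9, 5, 3] sum 38, len 7
end 11: [9, 9, 5, 3, 12] sum 38, len 5
end 12: [9, 5, 3, 12, 8] sum 37, len 5
Shortest qualifying length: 5.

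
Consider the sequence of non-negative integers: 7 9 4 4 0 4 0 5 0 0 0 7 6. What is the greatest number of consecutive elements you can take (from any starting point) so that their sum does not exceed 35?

Extend to the right; shrink from the left whenever the sum exceeds 35:
[7] sum 7 len 1
[7, 9] sum 16 len 2
[7, 9, 4] sum 20 len 3
[7, 9, 4, 4] sum 24 len 4
[7, 9, 4, 4, 0] sum 24 len 5
[7, 9, 4, 4, 0, 4] sum 28 len 6
[7, 9, 4, 4, 0, 4, 0] sum 28 len 7
[7, 9, 4, 4, 0, 4, 0, 5] sum 33 len 8
[7, 9, 4, 4, 0, 4, 0, 5, 0] sum 33 len 9
[7, 9, 4, 4, 0, 4, 0, 5, 0, 0] sum 33 len 10
[7, 9, 4, 4, 0, 4, 0, 5, 0, 0, 0] sum 33 len 11
[9, 4, 4, 0, 4, 0, 5, 0, 0, 0, 7] sum 33 len 11
[4, 4, 0, 4, 0, 5, 0, 0, 0, 7, 6] sum 30 len 11
Longest length seen: 11.

11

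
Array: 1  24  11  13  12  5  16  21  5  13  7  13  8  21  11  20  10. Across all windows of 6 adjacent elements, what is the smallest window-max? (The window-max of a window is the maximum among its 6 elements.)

1 24 11 13 12 5 → max 24
24 11 13 12 5 16 → max 24
11 13 12 5 16 21 → max 21
13 12 5 16 21 5 → max 21
12 5 16 21 5 13 → max 21
5 16 21 5 13 7 → max 21
16 21 5 13 7 13 → max 21
21 5 13 7 13 8 → max 21
5 13 7 13 8 21 → max 21
13 7 13 8 21 11 → max 21
7 13 8 21 11 20 → max 21
13 8 21 11 20 10 → max 21
Smallest of these is 21.

21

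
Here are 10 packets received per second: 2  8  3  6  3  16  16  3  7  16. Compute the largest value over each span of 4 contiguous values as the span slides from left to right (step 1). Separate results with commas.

Sliding a size-4 window across the 10 values:
2 8 3 6 → max 8
8 3 6 3 → max 8
3 6 3 16 → max 16
6 3 16 16 → max 16
3 16 16 3 → max 16
16 16 3 7 → max 16
16 3 7 16 → max 16

8, 8, 16, 16, 16, 16, 16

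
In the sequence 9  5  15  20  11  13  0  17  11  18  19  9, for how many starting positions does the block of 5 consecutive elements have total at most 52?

(9, 5, 15, 20, 11) → sum 60
(5, 15, 20, 11, 13) → sum 64
(15, 20, 11, 13, 0) → sum 59
(20, 11, 13, 0, 17) → sum 61
(11, 13, 0, 17, 11) → sum 52  ≤ 52 ✓
(13, 0, 17, 11, 18) → sum 59
(0, 17, 11, 18, 19) → sum 65
(17, 11, 18, 19, 9) → sum 74
1 window satisfy the condition.

1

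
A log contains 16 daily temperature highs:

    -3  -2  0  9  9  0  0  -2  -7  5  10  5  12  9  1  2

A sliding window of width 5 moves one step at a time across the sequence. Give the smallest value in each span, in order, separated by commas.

-3, -2, 0, -2, -7, -7, -7, -7, -7, 5, 1, 1

-3 -2 0 9 9 → min -3
-2 0 9 9 0 → min -2
0 9 9 0 0 → min 0
9 9 0 0 -2 → min -2
9 0 0 -2 -7 → min -7
0 0 -2 -7 5 → min -7
0 -2 -7 5 10 → min -7
-2 -7 5 10 5 → min -7
-7 5 10 5 12 → min -7
5 10 5 12 9 → min 5
10 5 12 9 1 → min 1
5 12 9 1 2 → min 1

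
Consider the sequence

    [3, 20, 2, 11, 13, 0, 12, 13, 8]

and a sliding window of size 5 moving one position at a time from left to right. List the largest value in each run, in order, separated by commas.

Sliding a size-5 window across the 9 values:
(3, 20, 2, 11, 13) → max 20
(20, 2, 11, 13, 0) → max 20
(2, 11, 13, 0, 12) → max 13
(11, 13, 0, 12, 13) → max 13
(13, 0, 12, 13, 8) → max 13

20, 20, 13, 13, 13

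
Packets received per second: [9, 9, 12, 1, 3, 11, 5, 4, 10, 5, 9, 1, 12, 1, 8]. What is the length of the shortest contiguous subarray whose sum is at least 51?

Extend right; whenever the sum reaches 51, record the length and shrink from the left:
add 9: running sum 9 < 51
add 9: running sum 18 < 51
add 12: running sum 30 < 51
add 1: running sum 31 < 51
add 3: running sum 34 < 51
add 11: running sum 45 < 51
add 5: running sum 50 < 51
end 7: [9, 9, 12, 1, 3, 11, 5, 4] sum 54, len 8
end 8: [9, 12, 1, 3, 11, 5, 4, 10] sum 55, len 8
end 9: [12, 1, 3, 11, 5, 4, 10, 5] sum 51, len 8
end 10: [12, 1, 3, 11, 5, 4, 10, 5, 9] sum 60, len 9
end 11: [12, 1, 3, 11, 5, 4, 10, 5, 9, 1] sum 61, len 10
end 12: [11, 5, 4, 10, 5, 9, 1, 12] sum 57, len 8
end 13: [11, 5, 4, 10, 5, 9, 1, 12, 1] sum 58, len 9
end 14: [5, 4, 10, 5, 9, 1, 12, 1, 8] sum 55, len 9
Shortest qualifying length: 8.

8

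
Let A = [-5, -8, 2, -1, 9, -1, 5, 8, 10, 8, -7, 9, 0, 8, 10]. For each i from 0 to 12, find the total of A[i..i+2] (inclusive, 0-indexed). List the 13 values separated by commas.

-11, -7, 10, 7, 13, 12, 23, 26, 11, 10, 2, 17, 18

Sliding a size-3 window across the 15 values:
(-5, -8, 2) → sum -11
(-8, 2, -1) → sum -7
(2, -1, 9) → sum 10
(-1, 9, -1) → sum 7
(9, -1, 5) → sum 13
(-1, 5, 8) → sum 12
(5, 8, 10) → sum 23
(8, 10, 8) → sum 26
(10, 8, -7) → sum 11
(8, -7, 9) → sum 10
(-7, 9, 0) → sum 2
(9, 0, 8) → sum 17
(0, 8, 10) → sum 18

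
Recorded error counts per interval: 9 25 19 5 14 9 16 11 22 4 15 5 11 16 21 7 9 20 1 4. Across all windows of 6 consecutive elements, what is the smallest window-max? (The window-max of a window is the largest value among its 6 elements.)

19

9 25 19 5 14 9 → max 25
25 19 5 14 9 16 → max 25
19 5 14 9 16 11 → max 19
5 14 9 16 11 22 → max 22
14 9 16 11 22 4 → max 22
9 16 11 22 4 15 → max 22
16 11 22 4 15 5 → max 22
11 22 4 15 5 11 → max 22
22 4 15 5 11 16 → max 22
4 15 5 11 16 21 → max 21
15 5 11 16 21 7 → max 21
5 11 16 21 7 9 → max 21
11 16 21 7 9 20 → max 21
16 21 7 9 20 1 → max 21
21 7 9 20 1 4 → max 21
Smallest of these is 19.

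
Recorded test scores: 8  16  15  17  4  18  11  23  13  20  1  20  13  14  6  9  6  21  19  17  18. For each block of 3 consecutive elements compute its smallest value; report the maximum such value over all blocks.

Each size-3 window and its min:
8 16 15 → min 8
16 15 17 → min 15
15 17 4 → min 4
17 4 18 → min 4
4 18 11 → min 4
18 11 23 → min 11
11 23 13 → min 11
23 13 20 → min 13
13 20 1 → min 1
20 1 20 → min 1
1 20 13 → min 1
20 13 14 → min 13
13 14 6 → min 6
14 6 9 → min 6
6 9 6 → min 6
9 6 21 → min 6
6 21 19 → min 6
21 19 17 → min 17
19 17 18 → min 17
Maximum of these is 17.

17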